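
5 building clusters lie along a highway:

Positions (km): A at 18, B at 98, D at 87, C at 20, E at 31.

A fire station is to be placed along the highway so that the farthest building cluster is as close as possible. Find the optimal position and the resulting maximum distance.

location 58, max distance 40

The 1-center on a line is the midpoint of the two extreme points: leftmost at 18, rightmost at 98.
Optimal location = (18 + 98)/2 = 58; maximum distance = (98 − 18)/2 = 40.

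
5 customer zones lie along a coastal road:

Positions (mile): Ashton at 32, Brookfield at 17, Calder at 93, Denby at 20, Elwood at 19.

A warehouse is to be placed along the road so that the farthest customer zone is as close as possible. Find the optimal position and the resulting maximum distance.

location 55, max distance 38

The 1-center on a line is the midpoint of the two extreme points: leftmost at 17, rightmost at 93.
Optimal location = (17 + 93)/2 = 55; maximum distance = (93 − 17)/2 = 38.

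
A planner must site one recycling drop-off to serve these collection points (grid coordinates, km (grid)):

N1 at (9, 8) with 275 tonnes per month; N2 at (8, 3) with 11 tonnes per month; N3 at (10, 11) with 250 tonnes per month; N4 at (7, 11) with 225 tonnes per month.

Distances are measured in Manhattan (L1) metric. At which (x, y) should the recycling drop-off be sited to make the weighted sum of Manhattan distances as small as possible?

Manhattan distance separates: Σwᵢ(|x−xᵢ|+|y−yᵢ|) = Σwᵢ|x−xᵢ| + Σwᵢ|y−yᵢ|, so x and y are optimised independently as 1-D weighted medians.
Total weight W = 761; half = 380.5.
x-coordinate, sorted with cumulative weight:
  x=7 (N4, w=225) cum 225
  x=8 (N2, w=11) cum 236
  x=9 (N1, w=275) cum 511  ← median
  x=10 (N3, w=250) cum 761
⇒ x* = 9
y-coordinate, sorted with cumulative weight:
  y=3 (N2, w=11) cum 11
  y=8 (N1, w=275) cum 286
  y=11 (N3, w=250) cum 536  ← median
  y=11 (N4, w=225) cum 761
⇒ y* = 11

(9, 11)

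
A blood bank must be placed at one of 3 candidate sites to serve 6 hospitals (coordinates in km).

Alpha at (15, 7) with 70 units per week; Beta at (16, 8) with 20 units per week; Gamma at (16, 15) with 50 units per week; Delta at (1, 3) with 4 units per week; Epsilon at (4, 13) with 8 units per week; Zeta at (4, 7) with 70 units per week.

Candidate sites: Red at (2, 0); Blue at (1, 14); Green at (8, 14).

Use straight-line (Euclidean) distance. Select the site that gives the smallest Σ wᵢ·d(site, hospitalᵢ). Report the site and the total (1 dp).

Green, total 1945.6 km

Total weighted distance at each candidate:
  Red (2, 0): total = 3009.4
  Blue (1, 14): total = 2772.9
  Green (8, 14): total = 1945.6
Minimum is at Green with total 1945.6 km.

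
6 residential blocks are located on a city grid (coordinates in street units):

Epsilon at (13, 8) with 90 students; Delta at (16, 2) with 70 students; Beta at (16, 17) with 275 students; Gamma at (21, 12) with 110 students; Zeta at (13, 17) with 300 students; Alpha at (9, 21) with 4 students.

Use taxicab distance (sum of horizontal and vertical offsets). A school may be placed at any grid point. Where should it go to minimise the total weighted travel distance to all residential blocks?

Manhattan distance separates: Σwᵢ(|x−xᵢ|+|y−yᵢ|) = Σwᵢ|x−xᵢ| + Σwᵢ|y−yᵢ|, so x and y are optimised independently as 1-D weighted medians.
Total weight W = 849; half = 424.5.
x-coordinate, sorted with cumulative weight:
  x=9 (Alpha, w=4) cum 4
  x=13 (Epsilon, w=90) cum 94
  x=13 (Zeta, w=300) cum 394
  x=16 (Delta, w=70) cum 464  ← median
  x=16 (Beta, w=275) cum 739
  x=21 (Gamma, w=110) cum 849
⇒ x* = 16
y-coordinate, sorted with cumulative weight:
  y=2 (Delta, w=70) cum 70
  y=8 (Epsilon, w=90) cum 160
  y=12 (Gamma, w=110) cum 270
  y=17 (Beta, w=275) cum 545  ← median
  y=17 (Zeta, w=300) cum 845
  y=21 (Alpha, w=4) cum 849
⇒ y* = 17

(16, 17)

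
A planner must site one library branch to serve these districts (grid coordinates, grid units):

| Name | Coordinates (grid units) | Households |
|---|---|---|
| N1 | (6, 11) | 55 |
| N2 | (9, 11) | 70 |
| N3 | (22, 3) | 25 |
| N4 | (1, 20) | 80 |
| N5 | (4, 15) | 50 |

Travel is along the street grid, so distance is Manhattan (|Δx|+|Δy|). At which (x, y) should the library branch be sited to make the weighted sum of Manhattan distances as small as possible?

(6, 11)

Manhattan distance separates: Σwᵢ(|x−xᵢ|+|y−yᵢ|) = Σwᵢ|x−xᵢ| + Σwᵢ|y−yᵢ|, so x and y are optimised independently as 1-D weighted medians.
Total weight W = 280; half = 140.
x-coordinate, sorted with cumulative weight:
  x=1 (N4, w=80) cum 80
  x=4 (N5, w=50) cum 130
  x=6 (N1, w=55) cum 185  ← median
  x=9 (N2, w=70) cum 255
  x=22 (N3, w=25) cum 280
⇒ x* = 6
y-coordinate, sorted with cumulative weight:
  y=3 (N3, w=25) cum 25
  y=11 (N1, w=55) cum 80
  y=11 (N2, w=70) cum 150  ← median
  y=15 (N5, w=50) cum 200
  y=20 (N4, w=80) cum 280
⇒ y* = 11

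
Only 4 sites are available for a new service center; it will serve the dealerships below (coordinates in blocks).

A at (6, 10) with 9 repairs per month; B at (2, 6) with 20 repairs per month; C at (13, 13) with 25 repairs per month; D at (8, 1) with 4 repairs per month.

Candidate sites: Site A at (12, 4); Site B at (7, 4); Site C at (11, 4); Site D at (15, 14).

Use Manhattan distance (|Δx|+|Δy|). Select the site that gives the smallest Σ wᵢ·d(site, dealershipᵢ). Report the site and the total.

Site B, total 594 blocks

Total weighted distance at each candidate:
  Site A (12, 4): total = 626
  Site B (7, 4): total = 594
  Site C (11, 4): total = 618
  Site D (15, 14): total = 692
Minimum is at Site B with total 594 blocks.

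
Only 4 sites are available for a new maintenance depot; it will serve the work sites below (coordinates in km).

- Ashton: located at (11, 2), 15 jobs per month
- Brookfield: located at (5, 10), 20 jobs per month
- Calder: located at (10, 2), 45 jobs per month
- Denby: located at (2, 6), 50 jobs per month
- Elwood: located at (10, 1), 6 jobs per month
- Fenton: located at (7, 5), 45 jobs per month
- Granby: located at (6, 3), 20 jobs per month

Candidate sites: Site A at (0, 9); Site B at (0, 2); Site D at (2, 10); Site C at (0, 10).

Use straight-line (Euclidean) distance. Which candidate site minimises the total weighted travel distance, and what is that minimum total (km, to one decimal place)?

Site D, total 1501.4 km

Total weighted distance at each candidate:
  Site A (0, 9): total = 1636.5
  Site B (0, 2): total = 1552.0
  Site D (2, 10): total = 1501.4
  Site C (0, 10): total = 1756.1
Minimum is at Site D with total 1501.4 km.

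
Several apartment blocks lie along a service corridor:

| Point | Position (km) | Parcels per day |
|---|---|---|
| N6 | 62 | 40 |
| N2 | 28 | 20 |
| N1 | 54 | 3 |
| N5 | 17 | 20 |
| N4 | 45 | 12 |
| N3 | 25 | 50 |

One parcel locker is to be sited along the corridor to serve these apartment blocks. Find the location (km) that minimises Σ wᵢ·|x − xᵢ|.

For a sum of weighted absolute distances on a line, the optimum is the weighted median (not the mean). Total weight W = 145; half-weight = 72.5.
Sort by position and accumulate weight:
  km 17 (N5, w=20) → cum 20
  km 25 (N3, w=50) → cum 70
  km 28 (N2, w=20) → cum 90  ≥ 72.5 → median here
  km 45 (N4, w=12) → cum 102
  km 54 (N1, w=3) → cum 105
  km 62 (N6, w=40) → cum 145
Optimal location: km 28.

x = 28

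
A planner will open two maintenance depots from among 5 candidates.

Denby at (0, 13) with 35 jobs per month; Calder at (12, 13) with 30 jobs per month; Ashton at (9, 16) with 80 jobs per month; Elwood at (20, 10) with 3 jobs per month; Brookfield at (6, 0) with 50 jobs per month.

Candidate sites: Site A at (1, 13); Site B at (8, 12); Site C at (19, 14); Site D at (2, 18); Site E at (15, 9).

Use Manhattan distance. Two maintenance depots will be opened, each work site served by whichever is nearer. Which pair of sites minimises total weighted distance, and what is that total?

Evaluate every pair (each demand assigned to the nearer of the two):
  {Site A, Site B}: total = 1327
  {Site B, Site D}: total = 1537
  {Site B, Site C}: total = 1580
  {Site B, Site E}: total = 1583
  {Site A, Site E}: total = 2043
  {Site A, Site D}: total = 2051
  {Site A, Site C}: total = 2070
  {Site D, Site E}: total = 2093
  {Site C, Site D}: total = 2320
  {Site C, Site E}: total = 2750
Best pair: {Site A, Site B} with total 1327.

{Site A, Site B}, total 1327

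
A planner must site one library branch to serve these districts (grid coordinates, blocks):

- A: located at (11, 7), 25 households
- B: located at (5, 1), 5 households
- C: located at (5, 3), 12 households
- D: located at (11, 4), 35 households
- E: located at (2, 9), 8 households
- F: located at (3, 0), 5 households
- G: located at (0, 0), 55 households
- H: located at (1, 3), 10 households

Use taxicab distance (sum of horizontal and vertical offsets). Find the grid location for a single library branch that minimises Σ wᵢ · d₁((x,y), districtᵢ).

(3, 3)

Manhattan distance separates: Σwᵢ(|x−xᵢ|+|y−yᵢ|) = Σwᵢ|x−xᵢ| + Σwᵢ|y−yᵢ|, so x and y are optimised independently as 1-D weighted medians.
Total weight W = 155; half = 77.5.
x-coordinate, sorted with cumulative weight:
  x=0 (G, w=55) cum 55
  x=1 (H, w=10) cum 65
  x=2 (E, w=8) cum 73
  x=3 (F, w=5) cum 78  ← median
  x=5 (B, w=5) cum 83
  x=5 (C, w=12) cum 95
  x=11 (A, w=25) cum 120
  x=11 (D, w=35) cum 155
⇒ x* = 3
y-coordinate, sorted with cumulative weight:
  y=0 (F, w=5) cum 5
  y=0 (G, w=55) cum 60
  y=1 (B, w=5) cum 65
  y=3 (C, w=12) cum 77
  y=3 (H, w=10) cum 87  ← median
  y=4 (D, w=35) cum 122
  y=7 (A, w=25) cum 147
  y=9 (E, w=8) cum 155
⇒ y* = 3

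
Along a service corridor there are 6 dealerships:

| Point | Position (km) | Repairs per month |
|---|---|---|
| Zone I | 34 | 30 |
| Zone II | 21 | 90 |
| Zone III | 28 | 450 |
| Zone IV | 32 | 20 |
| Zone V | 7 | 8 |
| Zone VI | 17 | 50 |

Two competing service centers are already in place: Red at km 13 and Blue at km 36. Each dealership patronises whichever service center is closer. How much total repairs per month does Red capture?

148

The indifferent point is the midpoint (13+36)/2 = 24.5; dealerships left of it (closer to Red at 13) go to Red, those right go to Blue.
  Zone V at 7 (w=8) → Red
  Zone VI at 17 (w=50) → Red
  Zone II at 21 (w=90) → Red
  Zone III at 28 (w=450) → Blue
  Zone IV at 32 (w=20) → Blue
  Zone I at 34 (w=30) → Blue
Red captures 148; Blue captures 500.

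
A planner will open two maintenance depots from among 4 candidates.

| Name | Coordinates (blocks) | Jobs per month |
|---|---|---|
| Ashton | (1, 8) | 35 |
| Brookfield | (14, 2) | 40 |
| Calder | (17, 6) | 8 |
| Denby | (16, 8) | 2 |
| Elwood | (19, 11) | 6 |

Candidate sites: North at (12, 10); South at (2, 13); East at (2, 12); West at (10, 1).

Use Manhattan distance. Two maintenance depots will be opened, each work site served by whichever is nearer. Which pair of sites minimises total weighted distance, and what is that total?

{East, West}, total 605

Evaluate every pair (each demand assigned to the nearer of the two):
  {East, West}: total = 605
  {South, West}: total = 646
  {North, East}: total = 707
  {North, South}: total = 742
  {North, West}: total = 787
  {South, East}: total = 1367
Best pair: {East, West} with total 605.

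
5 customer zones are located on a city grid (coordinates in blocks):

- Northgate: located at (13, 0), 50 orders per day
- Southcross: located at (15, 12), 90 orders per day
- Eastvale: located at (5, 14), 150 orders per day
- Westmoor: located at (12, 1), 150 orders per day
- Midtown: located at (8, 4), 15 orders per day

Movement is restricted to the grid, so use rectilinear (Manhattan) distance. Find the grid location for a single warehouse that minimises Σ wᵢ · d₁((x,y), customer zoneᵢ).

Manhattan distance separates: Σwᵢ(|x−xᵢ|+|y−yᵢ|) = Σwᵢ|x−xᵢ| + Σwᵢ|y−yᵢ|, so x and y are optimised independently as 1-D weighted medians.
Total weight W = 455; half = 227.5.
x-coordinate, sorted with cumulative weight:
  x=5 (Eastvale, w=150) cum 150
  x=8 (Midtown, w=15) cum 165
  x=12 (Westmoor, w=150) cum 315  ← median
  x=13 (Northgate, w=50) cum 365
  x=15 (Southcross, w=90) cum 455
⇒ x* = 12
y-coordinate, sorted with cumulative weight:
  y=0 (Northgate, w=50) cum 50
  y=1 (Westmoor, w=150) cum 200
  y=4 (Midtown, w=15) cum 215
  y=12 (Southcross, w=90) cum 305  ← median
  y=14 (Eastvale, w=150) cum 455
⇒ y* = 12

(12, 12)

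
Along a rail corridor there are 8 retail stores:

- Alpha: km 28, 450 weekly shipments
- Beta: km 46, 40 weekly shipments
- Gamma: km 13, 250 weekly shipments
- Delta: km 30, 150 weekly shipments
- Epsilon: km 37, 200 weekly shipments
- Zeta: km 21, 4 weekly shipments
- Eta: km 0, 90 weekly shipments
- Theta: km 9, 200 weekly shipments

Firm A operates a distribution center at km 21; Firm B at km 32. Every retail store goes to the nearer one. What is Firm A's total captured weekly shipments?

The indifferent point is the midpoint (21+32)/2 = 26.5; retail stores left of it (closer to Firm A at 21) go to Firm A, those right go to Firm B.
  Eta at 0 (w=90) → Firm A
  Theta at 9 (w=200) → Firm A
  Gamma at 13 (w=250) → Firm A
  Zeta at 21 (w=4) → Firm A
  Alpha at 28 (w=450) → Firm B
  Delta at 30 (w=150) → Firm B
  Epsilon at 37 (w=200) → Firm B
  Beta at 46 (w=40) → Firm B
Firm A captures 544; Firm B captures 840.

544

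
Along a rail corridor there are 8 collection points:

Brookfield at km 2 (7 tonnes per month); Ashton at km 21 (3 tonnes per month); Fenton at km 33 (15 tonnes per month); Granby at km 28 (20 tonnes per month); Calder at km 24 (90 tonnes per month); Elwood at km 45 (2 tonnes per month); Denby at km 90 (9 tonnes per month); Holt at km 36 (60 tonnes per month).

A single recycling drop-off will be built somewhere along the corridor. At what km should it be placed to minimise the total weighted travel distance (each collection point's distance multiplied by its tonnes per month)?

For a sum of weighted absolute distances on a line, the optimum is the weighted median (not the mean). Total weight W = 206; half-weight = 103.
Sort by position and accumulate weight:
  km 2 (Brookfield, w=7) → cum 7
  km 21 (Ashton, w=3) → cum 10
  km 24 (Calder, w=90) → cum 100
  km 28 (Granby, w=20) → cum 120  ≥ 103 → median here
  km 33 (Fenton, w=15) → cum 135
  km 36 (Holt, w=60) → cum 195
  km 45 (Elwood, w=2) → cum 197
  km 90 (Denby, w=9) → cum 206
Optimal location: km 28.

x = 28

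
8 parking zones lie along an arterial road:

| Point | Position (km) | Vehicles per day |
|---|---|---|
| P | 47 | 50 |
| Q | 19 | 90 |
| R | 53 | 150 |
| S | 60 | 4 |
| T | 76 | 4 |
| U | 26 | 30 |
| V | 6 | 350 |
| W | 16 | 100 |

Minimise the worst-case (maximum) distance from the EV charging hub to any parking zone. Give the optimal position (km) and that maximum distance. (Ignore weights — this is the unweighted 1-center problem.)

location 41, max distance 35

The 1-center on a line is the midpoint of the two extreme points: leftmost at 6, rightmost at 76.
Optimal location = (6 + 76)/2 = 41; maximum distance = (76 − 6)/2 = 35.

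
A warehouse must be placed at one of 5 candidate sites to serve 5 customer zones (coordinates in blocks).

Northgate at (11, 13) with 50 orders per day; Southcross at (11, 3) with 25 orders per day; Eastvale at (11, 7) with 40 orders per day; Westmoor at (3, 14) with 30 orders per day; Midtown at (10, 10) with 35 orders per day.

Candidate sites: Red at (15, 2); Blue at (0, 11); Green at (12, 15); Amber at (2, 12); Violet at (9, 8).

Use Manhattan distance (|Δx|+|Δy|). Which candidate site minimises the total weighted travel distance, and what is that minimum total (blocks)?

Violet, total 1110 blocks

Total weighted distance at each candidate:
  Red (15, 2): total = 2410
  Blue (0, 11): total = 2290
  Green (12, 15): total = 1380
  Amber (2, 12): total = 1950
  Violet (9, 8): total = 1110
Minimum is at Violet with total 1110 blocks.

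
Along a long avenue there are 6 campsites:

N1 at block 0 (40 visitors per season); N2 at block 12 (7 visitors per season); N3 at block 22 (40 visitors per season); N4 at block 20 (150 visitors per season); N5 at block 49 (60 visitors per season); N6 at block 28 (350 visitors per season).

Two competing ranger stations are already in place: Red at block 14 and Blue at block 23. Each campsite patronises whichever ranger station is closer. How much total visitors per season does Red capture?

The indifferent point is the midpoint (14+23)/2 = 18.5; campsites left of it (closer to Red at 14) go to Red, those right go to Blue.
  N1 at 0 (w=40) → Red
  N2 at 12 (w=7) → Red
  N4 at 20 (w=150) → Blue
  N3 at 22 (w=40) → Blue
  N6 at 28 (w=350) → Blue
  N5 at 49 (w=60) → Blue
Red captures 47; Blue captures 600.

47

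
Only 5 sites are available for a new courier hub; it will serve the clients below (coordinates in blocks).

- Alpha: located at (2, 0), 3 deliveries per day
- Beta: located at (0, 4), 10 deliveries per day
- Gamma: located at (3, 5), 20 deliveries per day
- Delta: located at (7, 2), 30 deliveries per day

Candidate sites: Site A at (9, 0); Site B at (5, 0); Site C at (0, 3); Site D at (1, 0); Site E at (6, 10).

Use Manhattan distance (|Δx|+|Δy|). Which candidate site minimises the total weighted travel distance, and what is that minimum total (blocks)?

Total weighted distance at each candidate:
  Site A (9, 0): total = 491
  Site B (5, 0): total = 359
  Site C (0, 3): total = 365
  Site D (1, 0): total = 433
  Site E (6, 10): total = 592
Minimum is at Site B with total 359 blocks.

Site B, total 359 blocks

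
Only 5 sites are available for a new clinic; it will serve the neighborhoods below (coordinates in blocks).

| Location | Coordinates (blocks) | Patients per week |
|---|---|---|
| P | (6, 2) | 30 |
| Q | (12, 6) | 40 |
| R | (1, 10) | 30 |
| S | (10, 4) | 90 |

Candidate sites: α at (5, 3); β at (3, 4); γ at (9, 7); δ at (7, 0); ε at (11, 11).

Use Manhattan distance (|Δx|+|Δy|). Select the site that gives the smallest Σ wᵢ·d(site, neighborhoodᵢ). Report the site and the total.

γ, total 1090 blocks

Total weighted distance at each candidate:
  α (5, 3): total = 1330
  β (3, 4): total = 1460
  γ (9, 7): total = 1090
  δ (7, 0): total = 1640
  ε (11, 11): total = 1710
Minimum is at γ with total 1090 blocks.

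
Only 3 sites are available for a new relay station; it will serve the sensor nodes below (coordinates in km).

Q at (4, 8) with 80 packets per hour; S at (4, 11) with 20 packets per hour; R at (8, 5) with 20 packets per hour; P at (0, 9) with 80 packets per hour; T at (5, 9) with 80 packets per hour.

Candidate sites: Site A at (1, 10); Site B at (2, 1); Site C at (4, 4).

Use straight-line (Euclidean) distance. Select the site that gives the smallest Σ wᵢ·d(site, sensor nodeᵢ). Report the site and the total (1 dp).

Site A, total 966.7 km

Total weighted distance at each candidate:
  Site A (1, 10): total = 966.7
  Site B (2, 1): total = 2273.8
  Site C (4, 4): total = 1462.6
Minimum is at Site A with total 966.7 km.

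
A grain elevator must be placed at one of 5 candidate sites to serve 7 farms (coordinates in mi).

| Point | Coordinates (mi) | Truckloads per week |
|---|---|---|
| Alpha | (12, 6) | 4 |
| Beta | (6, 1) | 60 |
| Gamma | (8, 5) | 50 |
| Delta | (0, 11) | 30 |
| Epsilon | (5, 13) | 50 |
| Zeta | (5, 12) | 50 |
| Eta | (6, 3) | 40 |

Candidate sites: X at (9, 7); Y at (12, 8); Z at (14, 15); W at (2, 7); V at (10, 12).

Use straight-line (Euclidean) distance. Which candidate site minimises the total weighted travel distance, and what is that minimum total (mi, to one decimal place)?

X, total 1703.1 mi

Total weighted distance at each candidate:
  X (9, 7): total = 1703.1
  Y (12, 8): total = 2327.9
  Z (14, 15): total = 3536.5
  W (2, 7): total = 1776.5
  V (10, 12): total = 2292.0
Minimum is at X with total 1703.1 mi.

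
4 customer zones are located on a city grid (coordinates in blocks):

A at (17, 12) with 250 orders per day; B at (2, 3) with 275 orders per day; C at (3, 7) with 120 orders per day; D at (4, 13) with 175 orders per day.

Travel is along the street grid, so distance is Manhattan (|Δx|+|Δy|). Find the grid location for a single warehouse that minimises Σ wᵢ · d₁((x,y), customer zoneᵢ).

(4, 12)

Manhattan distance separates: Σwᵢ(|x−xᵢ|+|y−yᵢ|) = Σwᵢ|x−xᵢ| + Σwᵢ|y−yᵢ|, so x and y are optimised independently as 1-D weighted medians.
Total weight W = 820; half = 410.
x-coordinate, sorted with cumulative weight:
  x=2 (B, w=275) cum 275
  x=3 (C, w=120) cum 395
  x=4 (D, w=175) cum 570  ← median
  x=17 (A, w=250) cum 820
⇒ x* = 4
y-coordinate, sorted with cumulative weight:
  y=3 (B, w=275) cum 275
  y=7 (C, w=120) cum 395
  y=12 (A, w=250) cum 645  ← median
  y=13 (D, w=175) cum 820
⇒ y* = 12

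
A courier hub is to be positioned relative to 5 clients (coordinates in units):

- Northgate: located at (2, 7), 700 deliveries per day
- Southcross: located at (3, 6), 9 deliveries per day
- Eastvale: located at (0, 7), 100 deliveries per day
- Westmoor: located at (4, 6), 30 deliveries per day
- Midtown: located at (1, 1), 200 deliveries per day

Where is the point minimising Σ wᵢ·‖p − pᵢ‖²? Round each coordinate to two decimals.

The minimiser of Σwᵢ‖p−pᵢ‖² is the weighted centroid p* = (Σwᵢpᵢ)/(Σwᵢ).
Σwᵢ = 1039.
Σwᵢxᵢ = 700·2 + 9·3 + 100·0 + 30·4 + 200·1 = 1747.
Σwᵢyᵢ = 700·7 + 9·6 + 100·7 + 30·6 + 200·1 = 6034.
x* = 1747/1039 = 1.68, y* = 6034/1039 = 5.81.

(1.68, 5.81)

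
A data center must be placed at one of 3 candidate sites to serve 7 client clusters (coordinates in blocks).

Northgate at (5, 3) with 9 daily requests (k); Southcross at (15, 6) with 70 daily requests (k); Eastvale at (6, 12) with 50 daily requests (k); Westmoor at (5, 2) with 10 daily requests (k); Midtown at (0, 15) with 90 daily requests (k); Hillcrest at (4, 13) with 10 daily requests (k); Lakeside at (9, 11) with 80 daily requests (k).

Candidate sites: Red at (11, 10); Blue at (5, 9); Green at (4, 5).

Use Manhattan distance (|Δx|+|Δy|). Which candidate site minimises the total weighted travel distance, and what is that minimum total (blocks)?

Blue, total 2754 blocks

Total weighted distance at each candidate:
  Red (11, 10): total = 2947
  Blue (5, 9): total = 2754
  Green (4, 5): total = 3577
Minimum is at Blue with total 2754 blocks.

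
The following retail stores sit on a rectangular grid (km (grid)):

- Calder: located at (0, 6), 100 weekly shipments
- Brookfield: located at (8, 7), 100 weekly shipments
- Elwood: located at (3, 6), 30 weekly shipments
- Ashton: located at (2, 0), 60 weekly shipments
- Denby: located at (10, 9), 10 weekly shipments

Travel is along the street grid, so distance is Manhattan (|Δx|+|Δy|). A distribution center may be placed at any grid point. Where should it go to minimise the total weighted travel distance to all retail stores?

Manhattan distance separates: Σwᵢ(|x−xᵢ|+|y−yᵢ|) = Σwᵢ|x−xᵢ| + Σwᵢ|y−yᵢ|, so x and y are optimised independently as 1-D weighted medians.
Total weight W = 300; half = 150.
x-coordinate, sorted with cumulative weight:
  x=0 (Calder, w=100) cum 100
  x=2 (Ashton, w=60) cum 160  ← median
  x=3 (Elwood, w=30) cum 190
  x=8 (Brookfield, w=100) cum 290
  x=10 (Denby, w=10) cum 300
⇒ x* = 2
y-coordinate, sorted with cumulative weight:
  y=0 (Ashton, w=60) cum 60
  y=6 (Calder, w=100) cum 160  ← median
  y=6 (Elwood, w=30) cum 190
  y=7 (Brookfield, w=100) cum 290
  y=9 (Denby, w=10) cum 300
⇒ y* = 6

(2, 6)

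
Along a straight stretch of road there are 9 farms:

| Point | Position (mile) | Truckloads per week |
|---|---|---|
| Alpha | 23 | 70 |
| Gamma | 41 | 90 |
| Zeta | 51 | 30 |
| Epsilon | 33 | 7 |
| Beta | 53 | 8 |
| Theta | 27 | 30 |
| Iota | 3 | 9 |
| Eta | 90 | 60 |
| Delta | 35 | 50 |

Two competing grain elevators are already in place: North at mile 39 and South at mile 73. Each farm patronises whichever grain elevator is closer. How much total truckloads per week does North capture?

The indifferent point is the midpoint (39+73)/2 = 56; farms left of it (closer to North at 39) go to North, those right go to South.
  Iota at 3 (w=9) → North
  Alpha at 23 (w=70) → North
  Theta at 27 (w=30) → North
  Epsilon at 33 (w=7) → North
  Delta at 35 (w=50) → North
  Gamma at 41 (w=90) → North
  Zeta at 51 (w=30) → North
  Beta at 53 (w=8) → North
  Eta at 90 (w=60) → South
North captures 294; South captures 60.

294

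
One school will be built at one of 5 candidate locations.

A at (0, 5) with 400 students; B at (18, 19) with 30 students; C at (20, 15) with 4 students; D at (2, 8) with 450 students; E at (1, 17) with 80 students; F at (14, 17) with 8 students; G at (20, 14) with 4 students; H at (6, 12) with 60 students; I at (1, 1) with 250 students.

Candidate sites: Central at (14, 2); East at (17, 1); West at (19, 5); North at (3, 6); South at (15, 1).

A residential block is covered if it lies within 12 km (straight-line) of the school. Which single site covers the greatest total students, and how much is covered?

Coverage radius r = 12 km; a point is covered iff (Δx)²+(Δy)² ≤ 12² = 144.
  Central (14, 2): covers {none} → 0
  East (17, 1): covers {none} → 0
  West (19, 5): covers {C, G} → 8
  North (3, 6): covers {A, D, E, H, I} → 1240
  South (15, 1): covers {none} → 0
Maximum coverage at North: 1240 students.

North, covering 1240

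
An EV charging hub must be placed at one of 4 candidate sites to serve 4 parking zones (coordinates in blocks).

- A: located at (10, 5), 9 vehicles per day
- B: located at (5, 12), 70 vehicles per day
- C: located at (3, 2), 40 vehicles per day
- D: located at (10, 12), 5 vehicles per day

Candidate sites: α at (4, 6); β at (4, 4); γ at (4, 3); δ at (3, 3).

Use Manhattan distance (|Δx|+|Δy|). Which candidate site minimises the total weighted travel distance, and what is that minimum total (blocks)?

Total weighted distance at each candidate:
  α (4, 6): total = 813
  β (4, 4): total = 883
  γ (4, 3): total = 927
  δ (3, 3): total = 971
Minimum is at α with total 813 blocks.

α, total 813 blocks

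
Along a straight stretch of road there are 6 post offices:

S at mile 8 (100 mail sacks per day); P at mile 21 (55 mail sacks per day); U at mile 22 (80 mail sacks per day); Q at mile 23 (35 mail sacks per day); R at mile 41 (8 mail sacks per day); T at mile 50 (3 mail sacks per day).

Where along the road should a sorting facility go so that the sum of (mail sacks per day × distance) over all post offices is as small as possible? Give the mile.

x = 21

For a sum of weighted absolute distances on a line, the optimum is the weighted median (not the mean). Total weight W = 281; half-weight = 140.5.
Sort by position and accumulate weight:
  mile 8 (S, w=100) → cum 100
  mile 21 (P, w=55) → cum 155  ≥ 140.5 → median here
  mile 22 (U, w=80) → cum 235
  mile 23 (Q, w=35) → cum 270
  mile 41 (R, w=8) → cum 278
  mile 50 (T, w=3) → cum 281
Optimal location: mile 21.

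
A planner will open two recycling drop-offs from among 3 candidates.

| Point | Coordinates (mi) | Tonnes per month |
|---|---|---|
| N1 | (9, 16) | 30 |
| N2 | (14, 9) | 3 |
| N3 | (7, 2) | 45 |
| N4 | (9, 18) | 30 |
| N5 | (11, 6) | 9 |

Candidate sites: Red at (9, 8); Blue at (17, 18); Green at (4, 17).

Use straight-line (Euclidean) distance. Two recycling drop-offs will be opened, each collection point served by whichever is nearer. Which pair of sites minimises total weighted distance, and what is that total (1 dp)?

Evaluate every pair (each demand assigned to the nearer of the two):
  {Red, Green}: total = 631.3
  {Red, Blue}: total = 805.4
  {Blue, Green}: total = 1140.1
Best pair: {Red, Green} with total 631.3.

{Red, Green}, total 631.3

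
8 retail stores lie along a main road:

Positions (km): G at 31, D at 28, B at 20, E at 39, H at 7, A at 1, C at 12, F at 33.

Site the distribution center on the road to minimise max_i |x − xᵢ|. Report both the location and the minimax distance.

The 1-center on a line is the midpoint of the two extreme points: leftmost at 1, rightmost at 39.
Optimal location = (1 + 39)/2 = 20; maximum distance = (39 − 1)/2 = 19.

location 20, max distance 19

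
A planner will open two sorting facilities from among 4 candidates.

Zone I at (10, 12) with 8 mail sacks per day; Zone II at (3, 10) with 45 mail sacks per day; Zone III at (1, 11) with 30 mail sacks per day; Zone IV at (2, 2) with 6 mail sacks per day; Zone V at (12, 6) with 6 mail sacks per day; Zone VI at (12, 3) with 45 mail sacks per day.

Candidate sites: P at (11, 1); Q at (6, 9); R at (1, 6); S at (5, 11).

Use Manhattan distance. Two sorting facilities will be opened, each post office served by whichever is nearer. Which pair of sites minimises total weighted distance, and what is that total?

Evaluate every pair (each demand assigned to the nearer of the two):
  {P, S}: total = 534
  {P, Q}: total = 677
  {P, R}: total = 717
  {Q, S}: total = 963
  {Q, R}: total = 1010
  {R, S}: total = 1029
Best pair: {P, S} with total 534.

{P, S}, total 534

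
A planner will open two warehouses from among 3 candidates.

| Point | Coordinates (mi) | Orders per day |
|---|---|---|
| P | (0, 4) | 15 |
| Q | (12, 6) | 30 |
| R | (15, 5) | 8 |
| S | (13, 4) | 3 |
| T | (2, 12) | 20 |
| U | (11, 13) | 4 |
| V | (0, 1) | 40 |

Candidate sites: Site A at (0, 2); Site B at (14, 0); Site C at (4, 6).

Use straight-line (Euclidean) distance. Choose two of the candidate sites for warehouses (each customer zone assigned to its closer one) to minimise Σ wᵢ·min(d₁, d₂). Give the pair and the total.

Evaluate every pair (each demand assigned to the nearer of the two):
  {Site A, Site B}: total = 570.2
  {Site A, Site C}: total = 592.1
  {Site B, Site C}: total = 732.2
Best pair: {Site A, Site B} with total 570.2.

{Site A, Site B}, total 570.2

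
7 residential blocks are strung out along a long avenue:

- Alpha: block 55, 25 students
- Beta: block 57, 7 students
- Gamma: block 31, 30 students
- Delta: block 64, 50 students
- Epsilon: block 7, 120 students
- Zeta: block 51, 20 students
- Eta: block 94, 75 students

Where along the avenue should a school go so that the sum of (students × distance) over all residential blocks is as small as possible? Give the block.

For a sum of weighted absolute distances on a line, the optimum is the weighted median (not the mean). Total weight W = 327; half-weight = 163.5.
Sort by position and accumulate weight:
  block 7 (Epsilon, w=120) → cum 120
  block 31 (Gamma, w=30) → cum 150
  block 51 (Zeta, w=20) → cum 170  ≥ 163.5 → median here
  block 55 (Alpha, w=25) → cum 195
  block 57 (Beta, w=7) → cum 202
  block 64 (Delta, w=50) → cum 252
  block 94 (Eta, w=75) → cum 327
Optimal location: block 51.

x = 51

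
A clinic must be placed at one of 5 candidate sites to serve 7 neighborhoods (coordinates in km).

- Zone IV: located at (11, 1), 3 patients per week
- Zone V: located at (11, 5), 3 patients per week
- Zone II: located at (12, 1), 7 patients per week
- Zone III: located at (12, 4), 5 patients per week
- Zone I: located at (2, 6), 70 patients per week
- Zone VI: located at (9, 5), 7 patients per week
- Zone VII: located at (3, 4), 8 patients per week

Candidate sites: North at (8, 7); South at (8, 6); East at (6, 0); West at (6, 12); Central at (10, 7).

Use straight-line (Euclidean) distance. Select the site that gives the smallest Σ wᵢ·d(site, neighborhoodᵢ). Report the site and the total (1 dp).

Total weighted distance at each candidate:
  North (8, 7): total = 594.5
  South (8, 6): total = 567.1
  East (6, 0): total = 700.7
  West (6, 12): total = 826.2
  Central (10, 7): total = 728.2
Minimum is at South with total 567.1 km.

South, total 567.1 km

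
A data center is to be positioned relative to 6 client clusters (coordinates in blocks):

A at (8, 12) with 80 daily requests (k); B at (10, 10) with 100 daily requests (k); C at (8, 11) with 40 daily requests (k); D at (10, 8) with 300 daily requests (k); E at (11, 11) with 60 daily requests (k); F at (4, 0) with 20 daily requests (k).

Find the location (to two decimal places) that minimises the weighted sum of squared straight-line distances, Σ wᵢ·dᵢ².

The minimiser of Σwᵢ‖p−pᵢ‖² is the weighted centroid p* = (Σwᵢpᵢ)/(Σwᵢ).
Σwᵢ = 600.
Σwᵢxᵢ = 80·8 + 100·10 + 40·8 + 300·10 + 60·11 + 20·4 = 5700.
Σwᵢyᵢ = 80·12 + 100·10 + 40·11 + 300·8 + 60·11 + 20·0 = 5460.
x* = 5700/600 = 9.50, y* = 5460/600 = 9.10.

(9.50, 9.10)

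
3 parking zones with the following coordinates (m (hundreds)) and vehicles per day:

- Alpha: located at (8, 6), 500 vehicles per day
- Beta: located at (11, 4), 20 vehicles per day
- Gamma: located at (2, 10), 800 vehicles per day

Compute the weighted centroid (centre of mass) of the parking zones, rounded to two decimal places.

(4.41, 8.39)

The minimiser of Σwᵢ‖p−pᵢ‖² is the weighted centroid p* = (Σwᵢpᵢ)/(Σwᵢ).
Σwᵢ = 1320.
Σwᵢxᵢ = 500·8 + 20·11 + 800·2 = 5820.
Σwᵢyᵢ = 500·6 + 20·4 + 800·10 = 11080.
x* = 5820/1320 = 4.41, y* = 11080/1320 = 8.39.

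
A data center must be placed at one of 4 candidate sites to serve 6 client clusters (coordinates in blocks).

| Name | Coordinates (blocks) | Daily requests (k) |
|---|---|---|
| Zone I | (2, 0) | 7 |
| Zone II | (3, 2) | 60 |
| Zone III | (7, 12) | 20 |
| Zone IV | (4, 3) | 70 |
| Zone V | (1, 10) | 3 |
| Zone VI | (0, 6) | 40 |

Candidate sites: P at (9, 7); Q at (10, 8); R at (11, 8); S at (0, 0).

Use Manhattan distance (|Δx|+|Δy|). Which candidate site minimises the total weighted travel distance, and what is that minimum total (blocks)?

Total weighted distance at each candidate:
  P (9, 7): total = 1961
  Q (10, 8): total = 2315
  R (11, 8): total = 2515
  S (0, 0): total = 1457
Minimum is at S with total 1457 blocks.

S, total 1457 blocks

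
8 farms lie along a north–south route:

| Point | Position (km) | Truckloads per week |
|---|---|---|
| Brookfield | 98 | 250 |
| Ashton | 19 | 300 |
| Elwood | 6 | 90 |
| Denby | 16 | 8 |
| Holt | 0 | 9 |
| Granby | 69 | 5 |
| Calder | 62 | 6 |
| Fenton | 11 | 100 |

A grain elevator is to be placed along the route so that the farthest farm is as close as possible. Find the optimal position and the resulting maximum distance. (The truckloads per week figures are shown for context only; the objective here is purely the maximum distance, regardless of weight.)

location 49, max distance 49

The 1-center on a line is the midpoint of the two extreme points: leftmost at 0, rightmost at 98.
Optimal location = (0 + 98)/2 = 49; maximum distance = (98 − 0)/2 = 49.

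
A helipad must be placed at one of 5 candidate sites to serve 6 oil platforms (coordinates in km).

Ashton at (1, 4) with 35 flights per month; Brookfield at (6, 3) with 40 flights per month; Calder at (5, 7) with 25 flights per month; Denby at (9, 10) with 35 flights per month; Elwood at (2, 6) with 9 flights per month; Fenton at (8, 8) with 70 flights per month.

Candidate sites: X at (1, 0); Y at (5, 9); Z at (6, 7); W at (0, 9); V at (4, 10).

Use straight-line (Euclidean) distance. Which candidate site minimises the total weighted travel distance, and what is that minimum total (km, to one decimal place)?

Z, total 731.2 km

Total weighted distance at each candidate:
  X (1, 0): total = 1821.9
  Y (5, 9): total = 921.3
  Z (6, 7): total = 731.2
  W (0, 9): total = 1566.3
  V (4, 10): total = 1133.3
Minimum is at Z with total 731.2 km.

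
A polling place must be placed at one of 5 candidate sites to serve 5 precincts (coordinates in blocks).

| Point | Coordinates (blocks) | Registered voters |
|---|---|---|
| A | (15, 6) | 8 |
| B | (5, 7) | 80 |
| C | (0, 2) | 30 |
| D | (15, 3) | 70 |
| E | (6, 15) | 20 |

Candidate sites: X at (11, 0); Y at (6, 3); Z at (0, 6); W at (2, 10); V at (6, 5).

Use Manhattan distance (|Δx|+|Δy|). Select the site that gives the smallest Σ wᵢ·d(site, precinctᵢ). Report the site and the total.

V, total 1560 blocks

Total weighted distance at each candidate:
  X (11, 0): total = 2400
  Y (6, 3): total = 1576
  Z (0, 6): total = 2280
  W (2, 10): total = 2496
  V (6, 5): total = 1560
Minimum is at V with total 1560 blocks.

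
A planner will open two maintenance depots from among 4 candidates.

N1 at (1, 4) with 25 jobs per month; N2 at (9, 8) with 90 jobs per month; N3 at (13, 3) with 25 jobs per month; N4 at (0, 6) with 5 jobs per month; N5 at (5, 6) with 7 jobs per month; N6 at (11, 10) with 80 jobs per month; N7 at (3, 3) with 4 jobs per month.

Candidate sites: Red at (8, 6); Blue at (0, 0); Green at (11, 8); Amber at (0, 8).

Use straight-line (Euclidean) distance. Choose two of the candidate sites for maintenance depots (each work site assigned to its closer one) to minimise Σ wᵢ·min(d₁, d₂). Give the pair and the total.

{Green, Amber}, total 648.7

Evaluate every pair (each demand assigned to the nearer of the two):
  {Green, Amber}: total = 648.7
  {Blue, Green}: total = 668.9
  {Red, Green}: total = 741.0
  {Red, Amber}: total = 904.4
  {Red, Blue}: total = 918.1
  {Blue, Amber}: total = 2205.7
Best pair: {Green, Amber} with total 648.7.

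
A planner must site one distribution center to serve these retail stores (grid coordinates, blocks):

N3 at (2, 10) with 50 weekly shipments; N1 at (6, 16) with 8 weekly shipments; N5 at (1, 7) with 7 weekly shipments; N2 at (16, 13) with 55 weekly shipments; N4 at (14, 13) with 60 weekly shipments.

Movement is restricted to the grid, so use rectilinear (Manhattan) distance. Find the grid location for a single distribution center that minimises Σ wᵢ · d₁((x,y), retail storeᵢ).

(14, 13)

Manhattan distance separates: Σwᵢ(|x−xᵢ|+|y−yᵢ|) = Σwᵢ|x−xᵢ| + Σwᵢ|y−yᵢ|, so x and y are optimised independently as 1-D weighted medians.
Total weight W = 180; half = 90.
x-coordinate, sorted with cumulative weight:
  x=1 (N5, w=7) cum 7
  x=2 (N3, w=50) cum 57
  x=6 (N1, w=8) cum 65
  x=14 (N4, w=60) cum 125  ← median
  x=16 (N2, w=55) cum 180
⇒ x* = 14
y-coordinate, sorted with cumulative weight:
  y=7 (N5, w=7) cum 7
  y=10 (N3, w=50) cum 57
  y=13 (N2, w=55) cum 112  ← median
  y=13 (N4, w=60) cum 172
  y=16 (N1, w=8) cum 180
⇒ y* = 13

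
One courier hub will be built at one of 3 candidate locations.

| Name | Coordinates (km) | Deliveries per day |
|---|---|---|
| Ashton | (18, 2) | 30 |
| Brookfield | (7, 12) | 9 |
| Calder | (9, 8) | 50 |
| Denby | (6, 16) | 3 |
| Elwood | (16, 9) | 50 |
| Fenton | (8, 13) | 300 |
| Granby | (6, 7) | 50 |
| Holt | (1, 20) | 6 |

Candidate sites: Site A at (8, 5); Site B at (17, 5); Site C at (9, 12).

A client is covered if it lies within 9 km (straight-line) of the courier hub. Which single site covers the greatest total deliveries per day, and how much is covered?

Coverage radius r = 9 km; a point is covered iff (Δx)²+(Δy)² ≤ 9² = 81.
  Site A (8, 5): covers {Brookfield, Calder, Elwood, Fenton, Granby} → 459
  Site B (17, 5): covers {Ashton, Calder, Elwood} → 130
  Site C (9, 12): covers {Brookfield, Calder, Denby, Elwood, Fenton, Granby} → 462
Maximum coverage at Site C: 462 deliveries per day.

Site C, covering 462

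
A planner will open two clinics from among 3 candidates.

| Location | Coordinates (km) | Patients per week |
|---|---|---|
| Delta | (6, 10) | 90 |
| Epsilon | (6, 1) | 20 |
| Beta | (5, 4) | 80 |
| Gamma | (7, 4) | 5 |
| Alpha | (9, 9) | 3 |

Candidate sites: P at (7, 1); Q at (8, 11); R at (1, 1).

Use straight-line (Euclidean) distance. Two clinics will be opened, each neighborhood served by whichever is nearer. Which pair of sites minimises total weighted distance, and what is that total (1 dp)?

Evaluate every pair (each demand assigned to the nearer of the two):
  {P, Q}: total = 531.4
  {Q, R}: total = 741.5
  {P, R}: total = 1163.2
Best pair: {P, Q} with total 531.4.

{P, Q}, total 531.4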